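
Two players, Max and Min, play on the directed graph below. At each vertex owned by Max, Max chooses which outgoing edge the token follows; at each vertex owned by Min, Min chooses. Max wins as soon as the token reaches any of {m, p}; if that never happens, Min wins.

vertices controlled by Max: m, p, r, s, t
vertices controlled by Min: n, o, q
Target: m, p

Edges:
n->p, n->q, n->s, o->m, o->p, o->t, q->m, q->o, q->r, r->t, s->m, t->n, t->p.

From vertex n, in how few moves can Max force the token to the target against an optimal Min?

A0 = {m, p}
A1: add {s, t} — s (Max) has s→m; t (Max) has t→p.
A2: add {o, r} — o (Min): all of {m, p, t} already in; r (Max) has r→t.
A3: add {q} — q (Min): all of {m, o, r} already in.
A4: add {n} — n (Min): all of {p, q, s} already in.
A4 = all vertices. Fixed point.
n enters the attractor at level 4, so Max can force the target in 4 moves from there.

4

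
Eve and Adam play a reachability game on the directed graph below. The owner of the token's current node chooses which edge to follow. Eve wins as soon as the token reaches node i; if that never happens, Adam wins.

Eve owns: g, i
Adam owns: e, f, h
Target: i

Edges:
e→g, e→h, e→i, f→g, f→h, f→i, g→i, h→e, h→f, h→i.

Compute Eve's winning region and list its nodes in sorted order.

g, i

A0 = {i}
A1: add {g} — g (Eve) has g→i.
A2 = A1; e.g. e (Adam) can still go to h. Fixed point.
Eve's winning region = {g, i}.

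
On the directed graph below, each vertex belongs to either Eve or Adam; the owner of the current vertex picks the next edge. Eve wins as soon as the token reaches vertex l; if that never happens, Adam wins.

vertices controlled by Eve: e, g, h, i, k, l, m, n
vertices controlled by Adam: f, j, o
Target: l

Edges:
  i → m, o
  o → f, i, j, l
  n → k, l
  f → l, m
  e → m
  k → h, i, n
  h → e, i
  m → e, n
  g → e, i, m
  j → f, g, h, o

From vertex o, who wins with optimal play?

Adam

A0 = {l}
A1: add {n} — n (Eve) has n→l.
A2: add {k, m} — k (Eve) has k→n; m (Eve) has m→n.
A3: add {e, f, g, i} — e (Eve) has e→m; f (Adam): all of {l, m} already in; g (Eve) has g→m; i (Eve) has i→m.
A4: add {h} — h (Eve) has h→e.
A5 = A4; e.g. j (Adam) can still go to o. Fixed point.
o never enters the attractor, so Adam can avoid the target forever.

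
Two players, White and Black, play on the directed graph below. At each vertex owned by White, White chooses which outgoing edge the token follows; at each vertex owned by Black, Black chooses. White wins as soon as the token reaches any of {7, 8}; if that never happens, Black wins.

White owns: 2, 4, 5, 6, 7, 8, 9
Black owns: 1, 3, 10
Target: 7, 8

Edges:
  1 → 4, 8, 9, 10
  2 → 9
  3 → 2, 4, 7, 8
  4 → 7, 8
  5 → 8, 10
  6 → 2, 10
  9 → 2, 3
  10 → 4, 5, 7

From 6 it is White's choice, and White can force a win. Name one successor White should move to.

A0 = {7, 8}
A1: add {4, 5} — 4 (White) has 4→7; 5 (White) has 5→8.
A2: add {10} — 10 (Black): all of {4, 5, 7} already in.
A3: add {6} — 6 (White) has 6→10.
A4 = A3; e.g. 1 (Black) can still go to 9. Fixed point.
From 6, successor 10 is in the attractor (rank 2); the other successor 2 is not.

10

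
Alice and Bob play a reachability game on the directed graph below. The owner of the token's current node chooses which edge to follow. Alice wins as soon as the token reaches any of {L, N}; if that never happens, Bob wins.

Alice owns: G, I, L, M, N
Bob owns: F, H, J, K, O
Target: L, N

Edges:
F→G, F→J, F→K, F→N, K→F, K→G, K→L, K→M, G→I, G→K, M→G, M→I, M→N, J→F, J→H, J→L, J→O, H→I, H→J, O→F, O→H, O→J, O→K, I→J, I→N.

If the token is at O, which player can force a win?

A0 = {L, N}
A1: add {I, M} — I (Alice) has I→N; M (Alice) has M→N.
A2: add {G} — G (Alice) has G→I.
A3 = A2; e.g. F (Bob) can still go to J. Fixed point.
O never enters the attractor, so Bob can avoid the target forever.

Bob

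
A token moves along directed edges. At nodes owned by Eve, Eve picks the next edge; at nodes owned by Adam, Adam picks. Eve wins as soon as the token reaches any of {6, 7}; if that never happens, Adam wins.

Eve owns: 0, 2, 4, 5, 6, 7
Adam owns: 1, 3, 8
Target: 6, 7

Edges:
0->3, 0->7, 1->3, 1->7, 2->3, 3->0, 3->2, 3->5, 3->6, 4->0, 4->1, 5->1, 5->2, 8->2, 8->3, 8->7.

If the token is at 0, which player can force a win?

A0 = {6, 7}
A1: add {0} — 0 (Eve) has 0→7.
0 ∈ A1, so Eve can force the target.

Eve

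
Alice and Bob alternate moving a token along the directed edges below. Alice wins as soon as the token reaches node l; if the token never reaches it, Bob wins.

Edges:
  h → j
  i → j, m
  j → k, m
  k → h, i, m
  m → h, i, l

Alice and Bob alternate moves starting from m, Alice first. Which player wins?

Alice

Track states (vertex, player-to-move).
A0 = {(l,Alice), (l,Bob)}
A1: add {(m,Alice)}.
(m,Alice) ∈ A1 ⇒ Alice forces the target.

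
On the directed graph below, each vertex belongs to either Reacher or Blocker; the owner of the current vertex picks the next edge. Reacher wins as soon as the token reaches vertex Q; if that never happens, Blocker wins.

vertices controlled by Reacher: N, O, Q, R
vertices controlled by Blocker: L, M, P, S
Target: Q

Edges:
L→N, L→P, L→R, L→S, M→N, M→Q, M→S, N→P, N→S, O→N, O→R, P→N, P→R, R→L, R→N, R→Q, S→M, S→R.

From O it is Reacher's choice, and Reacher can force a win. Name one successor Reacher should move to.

A0 = {Q}
A1: add {R} — R (Reacher) has R→Q.
A2: add {O} — O (Reacher) has O→R.
A3 = A2; e.g. L (Blocker) can still go to N. Fixed point.
From O, successor R is in the attractor (rank 1); the other successor N is not.

R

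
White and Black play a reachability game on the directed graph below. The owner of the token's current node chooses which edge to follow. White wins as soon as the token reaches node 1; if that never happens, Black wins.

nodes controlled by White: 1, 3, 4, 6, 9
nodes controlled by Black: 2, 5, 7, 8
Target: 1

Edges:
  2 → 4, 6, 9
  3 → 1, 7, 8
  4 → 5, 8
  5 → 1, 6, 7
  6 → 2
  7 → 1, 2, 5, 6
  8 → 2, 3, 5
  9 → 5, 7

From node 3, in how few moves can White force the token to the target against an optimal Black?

1

A0 = {1}
A1: add {3} — 3 (White) has 3→1.
A2 = A1; e.g. 2 (Black) can still go to 4. Fixed point.
3 enters the attractor at level 1, so White can force the target in 1 move from there.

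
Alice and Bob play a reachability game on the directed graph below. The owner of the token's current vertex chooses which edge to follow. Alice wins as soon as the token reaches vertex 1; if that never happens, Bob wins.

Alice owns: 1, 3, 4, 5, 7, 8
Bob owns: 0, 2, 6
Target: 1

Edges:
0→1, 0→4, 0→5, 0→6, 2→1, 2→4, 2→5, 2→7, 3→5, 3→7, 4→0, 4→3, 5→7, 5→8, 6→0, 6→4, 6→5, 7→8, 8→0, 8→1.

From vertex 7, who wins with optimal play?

Alice

A0 = {1}
A1: add {8} — 8 (Alice) has 8→1.
A2: add {5, 7} — 5 (Alice) has 5→8; 7 (Alice) has 7→8.
7 ∈ A2, so Alice can force the target.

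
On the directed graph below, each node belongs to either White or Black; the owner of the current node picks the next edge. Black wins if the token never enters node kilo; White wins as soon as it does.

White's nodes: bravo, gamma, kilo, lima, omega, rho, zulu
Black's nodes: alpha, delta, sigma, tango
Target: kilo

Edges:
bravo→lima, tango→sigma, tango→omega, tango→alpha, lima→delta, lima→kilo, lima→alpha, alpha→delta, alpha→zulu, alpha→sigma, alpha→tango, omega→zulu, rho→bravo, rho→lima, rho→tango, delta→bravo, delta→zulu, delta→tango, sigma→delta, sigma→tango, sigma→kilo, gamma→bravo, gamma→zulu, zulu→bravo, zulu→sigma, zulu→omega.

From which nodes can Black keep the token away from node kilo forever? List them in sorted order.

A0 = {kilo}
A1: add {lima} — lima (White) has lima→kilo.
A2: add {bravo, rho} — bravo (White) has bravo→lima; rho (White) has rho→lima.
A3: add {gamma, zulu} — zulu (White) has zulu→bravo; gamma (White) has gamma→bravo.
A4: add {omega} — omega (White) has omega→zulu.
A5 = A4; e.g. delta (Black) can still go to tango. Fixed point.
White's attractor = {bravo, gamma, kilo, lima, omega, rho, zulu}; Black avoids the target exactly from the complement.

alpha, delta, sigma, tango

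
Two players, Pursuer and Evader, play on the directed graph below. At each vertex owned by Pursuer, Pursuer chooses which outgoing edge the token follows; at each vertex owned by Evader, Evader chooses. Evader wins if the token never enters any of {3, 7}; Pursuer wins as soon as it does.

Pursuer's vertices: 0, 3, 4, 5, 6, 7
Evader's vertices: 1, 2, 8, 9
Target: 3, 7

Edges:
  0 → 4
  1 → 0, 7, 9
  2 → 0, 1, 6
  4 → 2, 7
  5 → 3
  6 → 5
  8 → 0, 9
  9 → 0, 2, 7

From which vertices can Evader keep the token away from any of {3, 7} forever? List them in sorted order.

1, 2, 8, 9

A0 = {3, 7}
A1: add {4, 5} — 4 (Pursuer) has 4→7; 5 (Pursuer) has 5→3.
A2: add {0, 6} — 0 (Pursuer) has 0→4; 6 (Pursuer) has 6→5.
A3 = A2; e.g. 1 (Evader) can still go to 9. Fixed point.
Pursuer's attractor = {0, 3, 4, 5, 6, 7}; Evader avoids the target exactly from the complement.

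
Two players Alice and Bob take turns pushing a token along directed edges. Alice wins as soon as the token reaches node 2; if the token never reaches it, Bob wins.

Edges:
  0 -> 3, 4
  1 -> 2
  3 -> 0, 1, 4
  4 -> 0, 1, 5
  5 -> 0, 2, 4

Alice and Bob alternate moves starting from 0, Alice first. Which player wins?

Bob

Track states (vertex, player-to-move).
A0 = {(2,Alice), (2,Bob)}
A1: add {(1,Alice), (1,Bob), (5,Alice)}.
A2: add {(3,Alice), (4,Alice)}.
A3: add {(0,Bob)}.
A4 = A3; e.g. (0,Alice) stays out. (0,Alice) never enters ⇒ Bob avoids the target.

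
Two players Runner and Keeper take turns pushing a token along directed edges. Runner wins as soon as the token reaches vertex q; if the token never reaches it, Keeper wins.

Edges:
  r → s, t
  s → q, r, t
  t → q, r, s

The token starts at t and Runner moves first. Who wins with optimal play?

Track states (vertex, player-to-move).
A0 = {(q,Runner), (q,Keeper)}
A1: add {(s,Runner), (t,Runner)}.
(t,Runner) ∈ A1 ⇒ Runner forces the target.

Runner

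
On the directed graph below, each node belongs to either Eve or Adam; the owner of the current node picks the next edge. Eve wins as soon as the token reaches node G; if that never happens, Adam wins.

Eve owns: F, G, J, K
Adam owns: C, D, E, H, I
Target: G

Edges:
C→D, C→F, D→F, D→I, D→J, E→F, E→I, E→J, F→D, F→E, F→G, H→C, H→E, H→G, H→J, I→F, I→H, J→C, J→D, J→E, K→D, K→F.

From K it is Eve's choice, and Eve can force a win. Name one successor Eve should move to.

F

A0 = {G}
A1: add {F} — F (Eve) has F→G.
A2: add {K} — K (Eve) has K→F.
A3 = A2; e.g. C (Adam) can still go to D. Fixed point.
From K, successor F is in the attractor (rank 1); the other successor D is not.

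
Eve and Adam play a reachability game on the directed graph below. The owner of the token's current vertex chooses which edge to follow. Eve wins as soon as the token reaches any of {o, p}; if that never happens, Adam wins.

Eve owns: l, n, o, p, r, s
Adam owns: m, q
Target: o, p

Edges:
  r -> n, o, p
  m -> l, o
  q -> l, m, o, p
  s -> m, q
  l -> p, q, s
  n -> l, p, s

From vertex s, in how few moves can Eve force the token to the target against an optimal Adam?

3

A0 = {o, p}
A1: add {l, n, r} — l (Eve) has l→p; n (Eve) has n→p; r (Eve) has r→o.
A2: add {m} — m (Adam): all of {l, o} already in.
A3: add {q, s} — q (Adam): all of {l, m, o, p} already in; s (Eve) has s→m.
A3 = all vertices. Fixed point.
s enters the attractor at level 3, so Eve can force the target in 3 moves from there.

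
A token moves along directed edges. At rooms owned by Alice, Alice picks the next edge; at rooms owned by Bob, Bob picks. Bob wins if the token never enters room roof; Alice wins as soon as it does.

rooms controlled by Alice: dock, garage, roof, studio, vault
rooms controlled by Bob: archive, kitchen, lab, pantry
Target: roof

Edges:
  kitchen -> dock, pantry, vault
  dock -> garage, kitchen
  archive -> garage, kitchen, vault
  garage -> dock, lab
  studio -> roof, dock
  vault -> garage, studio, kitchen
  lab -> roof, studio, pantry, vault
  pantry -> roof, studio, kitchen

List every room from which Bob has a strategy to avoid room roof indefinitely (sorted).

A0 = {roof}
A1: add {studio} — studio (Alice) has studio→roof.
A2: add {vault} — vault (Alice) has vault→studio.
A3 = A2; e.g. dock (Alice) has no edge into A2. Fixed point.
Alice's attractor = {roof, studio, vault}; Bob avoids the target exactly from the complement.

archive, dock, garage, kitchen, lab, pantry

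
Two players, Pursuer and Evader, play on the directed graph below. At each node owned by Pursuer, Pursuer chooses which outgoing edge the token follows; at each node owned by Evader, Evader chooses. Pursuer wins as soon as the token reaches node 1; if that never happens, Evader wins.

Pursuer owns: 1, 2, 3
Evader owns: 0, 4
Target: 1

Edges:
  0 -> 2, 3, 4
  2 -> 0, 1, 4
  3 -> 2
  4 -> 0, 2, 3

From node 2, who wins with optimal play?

Pursuer

A0 = {1}
A1: add {2} — 2 (Pursuer) has 2→1.
2 ∈ A1, so Pursuer can force the target.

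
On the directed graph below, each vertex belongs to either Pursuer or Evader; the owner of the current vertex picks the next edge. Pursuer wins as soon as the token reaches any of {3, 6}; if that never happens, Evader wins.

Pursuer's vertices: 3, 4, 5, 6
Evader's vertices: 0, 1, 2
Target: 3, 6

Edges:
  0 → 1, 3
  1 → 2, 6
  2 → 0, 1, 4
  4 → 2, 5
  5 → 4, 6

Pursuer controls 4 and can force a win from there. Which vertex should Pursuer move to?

A0 = {3, 6}
A1: add {5} — 5 (Pursuer) has 5→6.
A2: add {4} — 4 (Pursuer) has 4→5.
A3 = A2; e.g. 0 (Evader) can still go to 1. Fixed point.
From 4, successor 5 is in the attractor (rank 1); the other successor 2 is not.

5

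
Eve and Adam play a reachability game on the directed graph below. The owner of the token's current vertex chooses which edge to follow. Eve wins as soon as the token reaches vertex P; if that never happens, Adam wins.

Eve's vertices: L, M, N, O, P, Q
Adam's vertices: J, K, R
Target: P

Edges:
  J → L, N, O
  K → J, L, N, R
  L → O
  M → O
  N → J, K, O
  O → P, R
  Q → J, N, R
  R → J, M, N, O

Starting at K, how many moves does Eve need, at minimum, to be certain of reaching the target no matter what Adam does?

5

A0 = {P}
A1: add {O} — O (Eve) has O→P.
A2: add {L, M, N} — L (Eve) has L→O; M (Eve) has M→O; N (Eve) has N→O.
A3: add {J, Q} — J (Adam): all of {L, N, O} already in; Q (Eve) has Q→N.
A4: add {R} — R (Adam): all of {J, M, N, O} already in.
A5: add {K} — K (Adam): all of {J, L, N, R} already in.
A5 = all vertices. Fixed point.
K enters the attractor at level 5, so Eve can force the target in 5 moves from there.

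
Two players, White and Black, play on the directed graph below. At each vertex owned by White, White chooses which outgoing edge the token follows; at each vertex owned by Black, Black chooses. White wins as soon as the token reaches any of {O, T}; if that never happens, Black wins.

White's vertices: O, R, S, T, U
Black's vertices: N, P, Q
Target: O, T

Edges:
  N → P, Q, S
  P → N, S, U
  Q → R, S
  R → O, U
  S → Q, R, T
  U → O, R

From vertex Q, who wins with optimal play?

White

A0 = {O, T}
A1: add {R, S, U} — R (White) has R→O; S (White) has S→T; U (White) has U→O.
A2: add {Q} — Q (Black): all of {R, S} already in.
A3 = A2; e.g. N (Black) can still go to P. Fixed point.
Q ∈ A2, so White can force the target.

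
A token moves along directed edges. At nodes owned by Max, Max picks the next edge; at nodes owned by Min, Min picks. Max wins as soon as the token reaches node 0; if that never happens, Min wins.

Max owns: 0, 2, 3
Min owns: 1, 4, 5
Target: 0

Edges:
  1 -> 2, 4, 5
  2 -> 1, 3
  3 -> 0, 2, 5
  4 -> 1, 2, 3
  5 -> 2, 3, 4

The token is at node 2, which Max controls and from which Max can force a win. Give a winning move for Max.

3

A0 = {0}
A1: add {3} — 3 (Max) has 3→0.
A2: add {2} — 2 (Max) has 2→3.
A3 = A2; e.g. 1 (Min) can still go to 4. Fixed point.
From 2, successor 3 is in the attractor (rank 1); the other successor 1 is not.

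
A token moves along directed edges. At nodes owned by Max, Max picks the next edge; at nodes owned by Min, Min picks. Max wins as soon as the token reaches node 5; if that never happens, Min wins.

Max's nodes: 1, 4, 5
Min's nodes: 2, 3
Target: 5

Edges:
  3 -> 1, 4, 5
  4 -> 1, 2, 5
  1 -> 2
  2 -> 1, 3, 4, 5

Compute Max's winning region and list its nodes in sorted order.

4, 5

A0 = {5}
A1: add {4} — 4 (Max) has 4→5.
A2 = A1; e.g. 1 (Max) has no edge into A1. Fixed point.
Max's winning region = {4, 5}.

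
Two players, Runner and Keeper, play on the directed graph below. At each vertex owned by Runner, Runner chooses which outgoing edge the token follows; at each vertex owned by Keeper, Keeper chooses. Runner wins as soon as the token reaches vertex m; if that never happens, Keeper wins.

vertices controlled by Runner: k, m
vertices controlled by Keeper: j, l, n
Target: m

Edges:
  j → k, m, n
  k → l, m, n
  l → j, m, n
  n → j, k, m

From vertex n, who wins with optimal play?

A0 = {m}
A1: add {k} — k (Runner) has k→m.
A2 = A1; e.g. j (Keeper) can still go to n. Fixed point.
n never enters the attractor, so Keeper can avoid the target forever.

Keeper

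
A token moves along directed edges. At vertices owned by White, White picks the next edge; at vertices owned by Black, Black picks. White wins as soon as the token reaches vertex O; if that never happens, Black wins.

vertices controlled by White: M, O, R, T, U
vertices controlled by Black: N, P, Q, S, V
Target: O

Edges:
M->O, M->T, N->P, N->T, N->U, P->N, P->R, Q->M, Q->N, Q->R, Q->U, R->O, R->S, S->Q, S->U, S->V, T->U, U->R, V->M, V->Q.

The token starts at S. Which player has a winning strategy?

A0 = {O}
A1: add {M, R} — M (White) has M→O; R (White) has R→O.
A2: add {U} — U (White) has U→R.
A3: add {T} — T (White) has T→U.
A4 = A3; e.g. N (Black) can still go to P. Fixed point.
S never enters the attractor, so Black can avoid the target forever.

Black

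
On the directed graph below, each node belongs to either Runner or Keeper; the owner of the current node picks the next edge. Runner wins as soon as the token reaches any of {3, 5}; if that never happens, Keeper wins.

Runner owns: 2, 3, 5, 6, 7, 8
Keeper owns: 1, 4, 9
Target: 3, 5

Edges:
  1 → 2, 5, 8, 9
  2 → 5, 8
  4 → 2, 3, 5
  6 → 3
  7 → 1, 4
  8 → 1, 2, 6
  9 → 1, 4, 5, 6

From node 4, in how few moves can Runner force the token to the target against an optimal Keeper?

2

A0 = {3, 5}
A1: add {2, 6} — 2 (Runner) has 2→5; 6 (Runner) has 6→3.
A2: add {4, 8} — 4 (Keeper): all of {2, 3, 5} already in; 8 (Runner) has 8→2.
4 enters the attractor at level 2, so Runner can force the target in 2 moves from there.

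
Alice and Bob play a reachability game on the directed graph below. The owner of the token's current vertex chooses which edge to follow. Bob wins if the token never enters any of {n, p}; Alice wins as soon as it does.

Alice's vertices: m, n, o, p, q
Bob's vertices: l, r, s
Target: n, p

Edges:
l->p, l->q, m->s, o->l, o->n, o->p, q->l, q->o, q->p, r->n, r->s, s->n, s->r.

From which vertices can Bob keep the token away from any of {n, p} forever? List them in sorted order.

A0 = {n, p}
A1: add {o, q} — o (Alice) has o→n; q (Alice) has q→p.
A2: add {l} — l (Bob): all of {p, q} already in.
A3 = A2; e.g. m (Alice) has no edge into A2. Fixed point.
Alice's attractor = {l, n, o, p, q}; Bob avoids the target exactly from the complement.

m, r, s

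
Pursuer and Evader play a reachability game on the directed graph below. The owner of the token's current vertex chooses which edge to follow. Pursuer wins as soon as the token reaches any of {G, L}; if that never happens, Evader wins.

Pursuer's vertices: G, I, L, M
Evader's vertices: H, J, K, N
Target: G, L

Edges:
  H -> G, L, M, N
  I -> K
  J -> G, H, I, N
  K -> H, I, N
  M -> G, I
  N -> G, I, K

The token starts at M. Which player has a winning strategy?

A0 = {G, L}
A1: add {M} — M (Pursuer) has M→G.
A2 = A1; e.g. H (Evader) can still go to N. Fixed point.
M ∈ A1, so Pursuer can force the target.

Pursuer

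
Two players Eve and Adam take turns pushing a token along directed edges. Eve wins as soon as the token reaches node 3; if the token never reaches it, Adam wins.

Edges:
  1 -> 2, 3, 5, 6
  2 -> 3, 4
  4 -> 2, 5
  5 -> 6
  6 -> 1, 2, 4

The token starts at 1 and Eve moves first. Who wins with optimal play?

Eve

Track states (vertex, player-to-move).
A0 = {(3,Eve), (3,Adam)}
A1: add {(1,Eve), (2,Eve)}.
(1,Eve) ∈ A1 ⇒ Eve forces the target.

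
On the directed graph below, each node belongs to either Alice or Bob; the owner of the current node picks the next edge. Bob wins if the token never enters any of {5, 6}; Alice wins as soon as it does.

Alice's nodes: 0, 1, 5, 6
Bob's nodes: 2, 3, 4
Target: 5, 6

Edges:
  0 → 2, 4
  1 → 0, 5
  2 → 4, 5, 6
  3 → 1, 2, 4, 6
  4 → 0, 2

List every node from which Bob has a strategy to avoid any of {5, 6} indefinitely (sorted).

A0 = {5, 6}
A1: add {1} — 1 (Alice) has 1→5.
A2 = A1; e.g. 0 (Alice) has no edge into A1. Fixed point.
Alice's attractor = {1, 5, 6}; Bob avoids the target exactly from the complement.

0, 2, 3, 4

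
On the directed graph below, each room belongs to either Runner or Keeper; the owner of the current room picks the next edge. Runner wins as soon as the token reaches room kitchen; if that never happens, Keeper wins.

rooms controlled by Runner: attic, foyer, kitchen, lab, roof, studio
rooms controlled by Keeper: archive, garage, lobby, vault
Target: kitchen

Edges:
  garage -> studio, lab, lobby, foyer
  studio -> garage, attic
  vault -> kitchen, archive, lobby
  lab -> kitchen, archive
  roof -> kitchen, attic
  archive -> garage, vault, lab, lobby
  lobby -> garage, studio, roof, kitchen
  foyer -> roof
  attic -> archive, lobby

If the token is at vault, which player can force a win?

Keeper

A0 = {kitchen}
A1: add {lab, roof} — lab (Runner) has lab→kitchen; roof (Runner) has roof→kitchen.
A2: add {foyer} — foyer (Runner) has foyer→roof.
A3 = A2; e.g. garage (Keeper) can still go to studio. Fixed point.
vault never enters the attractor, so Keeper can avoid the target forever.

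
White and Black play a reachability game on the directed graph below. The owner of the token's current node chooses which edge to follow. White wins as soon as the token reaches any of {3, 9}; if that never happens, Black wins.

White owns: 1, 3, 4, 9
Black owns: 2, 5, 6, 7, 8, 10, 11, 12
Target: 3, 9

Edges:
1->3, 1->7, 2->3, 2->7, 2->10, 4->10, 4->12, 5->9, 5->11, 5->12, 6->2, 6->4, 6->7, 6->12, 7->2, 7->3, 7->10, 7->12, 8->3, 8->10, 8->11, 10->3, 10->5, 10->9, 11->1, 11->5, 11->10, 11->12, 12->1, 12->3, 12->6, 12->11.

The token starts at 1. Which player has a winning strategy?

White

A0 = {3, 9}
A1: add {1} — 1 (White) has 1→3.
A2 = A1; e.g. 2 (Black) can still go to 7. Fixed point.
1 ∈ A1, so White can force the target.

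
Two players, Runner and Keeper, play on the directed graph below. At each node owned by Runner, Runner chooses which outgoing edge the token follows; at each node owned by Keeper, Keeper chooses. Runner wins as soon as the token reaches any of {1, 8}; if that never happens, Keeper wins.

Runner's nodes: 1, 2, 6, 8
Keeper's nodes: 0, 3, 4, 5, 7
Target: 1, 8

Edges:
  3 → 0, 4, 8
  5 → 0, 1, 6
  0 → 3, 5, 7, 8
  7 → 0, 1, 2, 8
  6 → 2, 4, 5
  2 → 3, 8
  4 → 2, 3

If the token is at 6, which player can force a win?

Runner

A0 = {1, 8}
A1: add {2} — 2 (Runner) has 2→8.
A2: add {6} — 6 (Runner) has 6→2.
A3 = A2; e.g. 0 (Keeper) can still go to 3. Fixed point.
6 ∈ A2, so Runner can force the target.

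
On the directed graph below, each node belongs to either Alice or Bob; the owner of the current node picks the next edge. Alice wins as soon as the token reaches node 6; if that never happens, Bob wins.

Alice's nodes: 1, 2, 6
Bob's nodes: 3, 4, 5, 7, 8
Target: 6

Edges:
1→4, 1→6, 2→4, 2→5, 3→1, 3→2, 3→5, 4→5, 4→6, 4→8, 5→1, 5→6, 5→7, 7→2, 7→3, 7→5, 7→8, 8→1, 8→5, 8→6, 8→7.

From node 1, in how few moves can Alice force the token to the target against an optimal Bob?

1

A0 = {6}
A1: add {1} — 1 (Alice) has 1→6.
A2 = A1; e.g. 2 (Alice) has no edge into A1. Fixed point.
1 enters the attractor at level 1, so Alice can force the target in 1 move from there.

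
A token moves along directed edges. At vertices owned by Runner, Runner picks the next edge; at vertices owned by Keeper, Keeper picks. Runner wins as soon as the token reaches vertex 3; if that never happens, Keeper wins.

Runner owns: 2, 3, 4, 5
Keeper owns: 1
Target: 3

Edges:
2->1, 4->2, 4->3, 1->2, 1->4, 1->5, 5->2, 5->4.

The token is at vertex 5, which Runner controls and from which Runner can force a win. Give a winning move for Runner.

A0 = {3}
A1: add {4} — 4 (Runner) has 4→3.
A2: add {5} — 5 (Runner) has 5→4.
A3 = A2; e.g. 1 (Keeper) can still go to 2. Fixed point.
From 5, successor 4 is in the attractor (rank 1); the other successor 2 is not.

4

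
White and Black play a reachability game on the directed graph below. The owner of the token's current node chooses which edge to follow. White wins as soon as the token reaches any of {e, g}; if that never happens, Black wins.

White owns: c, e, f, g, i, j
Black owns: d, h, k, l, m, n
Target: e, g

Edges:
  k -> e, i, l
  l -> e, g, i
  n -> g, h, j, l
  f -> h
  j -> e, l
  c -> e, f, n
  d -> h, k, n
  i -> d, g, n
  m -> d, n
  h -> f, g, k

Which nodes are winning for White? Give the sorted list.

c, e, g, i, j, k, l

A0 = {e, g}
A1: add {c, i, j} — c (White) has c→e; i (White) has i→g; j (White) has j→e.
A2: add {l} — l (Black): all of {e, g, i} already in.
A3: add {k} — k (Black): all of {e, i, l} already in.
A4 = A3; e.g. d (Black) can still go to h. Fixed point.
White's winning region = {c, e, g, i, j, k, l}.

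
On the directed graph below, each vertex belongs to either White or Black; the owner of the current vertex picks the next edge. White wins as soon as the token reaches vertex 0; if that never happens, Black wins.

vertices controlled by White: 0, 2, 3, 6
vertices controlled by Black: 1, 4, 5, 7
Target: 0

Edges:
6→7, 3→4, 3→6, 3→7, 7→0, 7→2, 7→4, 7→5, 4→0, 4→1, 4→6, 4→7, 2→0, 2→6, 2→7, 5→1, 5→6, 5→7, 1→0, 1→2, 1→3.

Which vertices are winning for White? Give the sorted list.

A0 = {0}
A1: add {2} — 2 (White) has 2→0.
A2 = A1; e.g. 1 (Black) can still go to 3. Fixed point.
White's winning region = {0, 2}.

0, 2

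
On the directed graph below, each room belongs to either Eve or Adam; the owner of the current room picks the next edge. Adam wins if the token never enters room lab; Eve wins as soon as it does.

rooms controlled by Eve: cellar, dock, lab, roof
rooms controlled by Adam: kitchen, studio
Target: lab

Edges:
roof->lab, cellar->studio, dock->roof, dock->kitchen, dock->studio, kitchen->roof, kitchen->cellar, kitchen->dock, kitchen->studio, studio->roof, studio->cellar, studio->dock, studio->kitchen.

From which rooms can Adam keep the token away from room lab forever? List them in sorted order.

A0 = {lab}
A1: add {roof} — roof (Eve) has roof→lab.
A2: add {dock} — dock (Eve) has dock→roof.
A3 = A2; e.g. cellar (Eve) has no edge into A2. Fixed point.
Eve's attractor = {dock, lab, roof}; Adam avoids the target exactly from the complement.

cellar, kitchen, studio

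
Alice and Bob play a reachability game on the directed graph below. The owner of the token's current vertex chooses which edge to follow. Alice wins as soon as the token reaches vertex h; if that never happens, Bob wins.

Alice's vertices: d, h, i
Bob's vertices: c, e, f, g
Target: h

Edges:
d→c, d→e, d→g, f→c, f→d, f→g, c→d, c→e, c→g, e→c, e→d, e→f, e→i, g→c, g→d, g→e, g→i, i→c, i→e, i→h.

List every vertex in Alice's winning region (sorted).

A0 = {h}
A1: add {i} — i (Alice) has i→h.
A2 = A1; e.g. c (Bob) can still go to d. Fixed point.
Alice's winning region = {h, i}.

h, i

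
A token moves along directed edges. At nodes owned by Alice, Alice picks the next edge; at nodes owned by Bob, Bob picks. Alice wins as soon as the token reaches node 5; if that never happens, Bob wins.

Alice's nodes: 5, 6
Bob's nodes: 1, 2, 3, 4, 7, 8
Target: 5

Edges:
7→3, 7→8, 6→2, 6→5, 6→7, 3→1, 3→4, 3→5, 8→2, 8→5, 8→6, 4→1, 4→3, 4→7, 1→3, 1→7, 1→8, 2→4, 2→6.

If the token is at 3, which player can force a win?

A0 = {5}
A1: add {6} — 6 (Alice) has 6→5.
A2 = A1; e.g. 1 (Bob) can still go to 3. Fixed point.
3 never enters the attractor, so Bob can avoid the target forever.

Bob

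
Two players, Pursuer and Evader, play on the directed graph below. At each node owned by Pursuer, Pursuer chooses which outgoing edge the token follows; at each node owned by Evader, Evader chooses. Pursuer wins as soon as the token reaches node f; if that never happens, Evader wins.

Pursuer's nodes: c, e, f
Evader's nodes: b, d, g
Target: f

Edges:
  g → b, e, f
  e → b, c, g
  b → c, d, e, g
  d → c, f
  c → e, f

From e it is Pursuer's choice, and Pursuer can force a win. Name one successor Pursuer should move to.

c

A0 = {f}
A1: add {c} — c (Pursuer) has c→f.
A2: add {d, e} — d (Evader): all of {c, f} already in; e (Pursuer) has e→c.
A3 = A2; e.g. b (Evader) can still go to g. Fixed point.
From e, successor c is in the attractor (rank 1); the other successors b, g are not.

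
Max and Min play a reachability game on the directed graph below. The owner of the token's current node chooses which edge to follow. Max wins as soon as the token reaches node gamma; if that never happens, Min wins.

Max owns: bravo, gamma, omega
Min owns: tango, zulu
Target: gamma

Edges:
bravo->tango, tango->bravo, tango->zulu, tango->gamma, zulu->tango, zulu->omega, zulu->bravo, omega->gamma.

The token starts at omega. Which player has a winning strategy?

A0 = {gamma}
A1: add {omega} — omega (Max) has omega→gamma.
A2 = A1; e.g. tango (Min) can still go to bravo. Fixed point.
omega ∈ A1, so Max can force the target.

Max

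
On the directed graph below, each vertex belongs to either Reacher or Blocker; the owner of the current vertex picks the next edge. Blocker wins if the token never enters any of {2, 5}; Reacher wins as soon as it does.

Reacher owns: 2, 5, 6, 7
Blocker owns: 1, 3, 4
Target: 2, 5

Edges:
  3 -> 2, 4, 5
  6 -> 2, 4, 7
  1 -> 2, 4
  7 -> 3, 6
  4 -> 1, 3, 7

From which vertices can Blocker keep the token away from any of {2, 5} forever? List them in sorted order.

A0 = {2, 5}
A1: add {6} — 6 (Reacher) has 6→2.
A2: add {7} — 7 (Reacher) has 7→6.
A3 = A2; e.g. 1 (Blocker) can still go to 4. Fixed point.
Reacher's attractor = {2, 5, 6, 7}; Blocker avoids the target exactly from the complement.

1, 3, 4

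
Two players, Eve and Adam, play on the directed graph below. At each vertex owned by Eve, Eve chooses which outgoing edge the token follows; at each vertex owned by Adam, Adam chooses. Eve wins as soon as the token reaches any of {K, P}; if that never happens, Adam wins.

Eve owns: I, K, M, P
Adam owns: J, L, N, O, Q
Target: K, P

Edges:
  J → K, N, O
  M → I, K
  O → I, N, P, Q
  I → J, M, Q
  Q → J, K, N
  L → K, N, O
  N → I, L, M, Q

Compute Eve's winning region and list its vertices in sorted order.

I, K, M, P

A0 = {K, P}
A1: add {M} — M (Eve) has M→K.
A2: add {I} — I (Eve) has I→M.
A3 = A2; e.g. J (Adam) can still go to N. Fixed point.
Eve's winning region = {I, K, M, P}.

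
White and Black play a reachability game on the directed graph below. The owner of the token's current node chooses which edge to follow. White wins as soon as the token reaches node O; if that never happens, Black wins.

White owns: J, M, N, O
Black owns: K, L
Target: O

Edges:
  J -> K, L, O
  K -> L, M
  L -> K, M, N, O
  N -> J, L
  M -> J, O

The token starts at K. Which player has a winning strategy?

Black

A0 = {O}
A1: add {J, M} — J (White) has J→O; M (White) has M→O.
A2: add {N} — N (White) has N→J.
A3 = A2; e.g. K (Black) can still go to L. Fixed point.
K never enters the attractor, so Black can avoid the target forever.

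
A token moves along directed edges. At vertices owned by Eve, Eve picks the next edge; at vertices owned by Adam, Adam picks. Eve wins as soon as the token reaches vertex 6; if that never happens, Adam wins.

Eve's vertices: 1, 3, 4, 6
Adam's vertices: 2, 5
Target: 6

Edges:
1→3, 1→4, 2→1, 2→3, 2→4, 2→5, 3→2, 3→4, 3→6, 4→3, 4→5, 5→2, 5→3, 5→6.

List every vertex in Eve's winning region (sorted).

A0 = {6}
A1: add {3} — 3 (Eve) has 3→6.
A2: add {1, 4} — 1 (Eve) has 1→3; 4 (Eve) has 4→3.
A3 = A2; e.g. 2 (Adam) can still go to 5. Fixed point.
Eve's winning region = {1, 3, 4, 6}.

1, 3, 4, 6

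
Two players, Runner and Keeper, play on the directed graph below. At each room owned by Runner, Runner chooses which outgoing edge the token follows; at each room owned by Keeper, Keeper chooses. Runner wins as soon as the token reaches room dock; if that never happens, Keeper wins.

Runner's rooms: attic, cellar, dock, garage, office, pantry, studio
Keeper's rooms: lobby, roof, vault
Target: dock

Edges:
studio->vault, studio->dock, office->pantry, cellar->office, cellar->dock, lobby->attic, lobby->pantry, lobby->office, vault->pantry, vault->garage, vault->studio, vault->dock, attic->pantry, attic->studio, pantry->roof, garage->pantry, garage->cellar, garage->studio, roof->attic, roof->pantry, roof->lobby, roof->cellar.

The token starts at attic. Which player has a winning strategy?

A0 = {dock}
A1: add {cellar, studio} — cellar (Runner) has cellar→dock; studio (Runner) has studio→dock.
A2: add {attic, garage} — attic (Runner) has attic→studio; garage (Runner) has garage→cellar.
A3 = A2; e.g. roof (Keeper) can still go to pantry. Fixed point.
attic ∈ A2, so Runner can force the target.

Runner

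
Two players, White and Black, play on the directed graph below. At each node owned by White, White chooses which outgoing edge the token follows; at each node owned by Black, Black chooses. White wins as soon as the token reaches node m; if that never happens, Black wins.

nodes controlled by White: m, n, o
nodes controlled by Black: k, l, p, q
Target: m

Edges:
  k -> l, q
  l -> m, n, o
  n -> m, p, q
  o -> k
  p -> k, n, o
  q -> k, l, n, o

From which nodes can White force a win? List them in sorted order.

m, n

A0 = {m}
A1: add {n} — n (White) has n→m.
A2 = A1; e.g. k (Black) can still go to l. Fixed point.
White's winning region = {m, n}.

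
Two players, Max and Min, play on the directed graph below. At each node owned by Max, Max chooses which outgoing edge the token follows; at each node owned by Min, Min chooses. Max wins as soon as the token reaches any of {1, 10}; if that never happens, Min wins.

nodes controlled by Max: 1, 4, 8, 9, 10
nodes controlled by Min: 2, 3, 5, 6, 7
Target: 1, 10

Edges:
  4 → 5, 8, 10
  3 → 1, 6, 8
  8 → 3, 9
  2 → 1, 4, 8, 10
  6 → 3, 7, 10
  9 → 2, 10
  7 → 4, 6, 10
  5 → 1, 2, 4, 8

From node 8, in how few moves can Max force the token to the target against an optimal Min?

A0 = {1, 10}
A1: add {4, 9} — 4 (Max) has 4→10; 9 (Max) has 9→10.
A2: add {8} — 8 (Max) has 8→9.
8 enters the attractor at level 2, so Max can force the target in 2 moves from there.

2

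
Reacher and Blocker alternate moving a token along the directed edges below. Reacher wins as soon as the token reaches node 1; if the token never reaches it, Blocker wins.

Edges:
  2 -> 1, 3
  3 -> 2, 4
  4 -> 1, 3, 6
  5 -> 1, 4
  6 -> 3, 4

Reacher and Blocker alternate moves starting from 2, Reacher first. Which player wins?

Track states (vertex, player-to-move).
A0 = {(1,Reacher), (1,Blocker)}
A1: add {(2,Reacher), (4,Reacher), (5,Reacher)}.
(2,Reacher) ∈ A1 ⇒ Reacher forces the target.

Reacher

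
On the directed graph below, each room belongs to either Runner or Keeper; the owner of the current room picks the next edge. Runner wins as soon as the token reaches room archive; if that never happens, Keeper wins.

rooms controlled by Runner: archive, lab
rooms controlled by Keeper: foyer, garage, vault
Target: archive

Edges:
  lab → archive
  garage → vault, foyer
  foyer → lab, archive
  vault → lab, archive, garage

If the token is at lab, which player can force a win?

A0 = {archive}
A1: add {lab} — lab (Runner) has lab→archive.
lab ∈ A1, so Runner can force the target.

Runner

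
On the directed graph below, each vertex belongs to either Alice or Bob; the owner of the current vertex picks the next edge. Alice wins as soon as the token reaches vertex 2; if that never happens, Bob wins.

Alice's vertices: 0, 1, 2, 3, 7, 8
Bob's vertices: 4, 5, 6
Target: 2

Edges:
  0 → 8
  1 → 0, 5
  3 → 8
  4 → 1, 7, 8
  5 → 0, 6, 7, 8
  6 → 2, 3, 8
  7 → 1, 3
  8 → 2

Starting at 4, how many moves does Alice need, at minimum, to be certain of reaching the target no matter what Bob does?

4

A0 = {2}
A1: add {8} — 8 (Alice) has 8→2.
A2: add {0, 3} — 0 (Alice) has 0→8; 3 (Alice) has 3→8.
A3: add {1, 6, 7} — 1 (Alice) has 1→0; 6 (Bob): all of {2, 3, 8} already in; 7 (Alice) has 7→3.
A4: add {4, 5} — 4 (Bob): all of {1, 7, 8} already in; 5 (Bob): all of {0, 6, 7, 8} already in.
A4 = all vertices. Fixed point.
4 enters the attractor at level 4, so Alice can force the target in 4 moves from there.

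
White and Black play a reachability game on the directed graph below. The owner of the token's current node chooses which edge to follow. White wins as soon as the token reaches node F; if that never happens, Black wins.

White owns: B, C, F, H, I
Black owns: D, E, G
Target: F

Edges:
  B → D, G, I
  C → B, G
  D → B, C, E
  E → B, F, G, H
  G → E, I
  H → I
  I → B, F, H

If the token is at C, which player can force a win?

A0 = {F}
A1: add {I} — I (White) has I→F.
A2: add {B, H} — B (White) has B→I; H (White) has H→I.
A3: add {C} — C (White) has C→B.
A4 = A3; e.g. D (Black) can still go to E. Fixed point.
C ∈ A3, so White can force the target.

White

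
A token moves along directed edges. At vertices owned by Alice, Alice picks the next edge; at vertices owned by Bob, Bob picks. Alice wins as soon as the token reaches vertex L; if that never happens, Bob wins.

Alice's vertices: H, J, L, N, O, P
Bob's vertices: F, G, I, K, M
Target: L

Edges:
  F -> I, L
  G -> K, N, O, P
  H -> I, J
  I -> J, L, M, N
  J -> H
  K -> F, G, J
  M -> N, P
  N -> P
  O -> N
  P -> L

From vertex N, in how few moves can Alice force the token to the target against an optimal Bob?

2

A0 = {L}
A1: add {P} — P (Alice) has P→L.
A2: add {N} — N (Alice) has N→P.
N enters the attractor at level 2, so Alice can force the target in 2 moves from there.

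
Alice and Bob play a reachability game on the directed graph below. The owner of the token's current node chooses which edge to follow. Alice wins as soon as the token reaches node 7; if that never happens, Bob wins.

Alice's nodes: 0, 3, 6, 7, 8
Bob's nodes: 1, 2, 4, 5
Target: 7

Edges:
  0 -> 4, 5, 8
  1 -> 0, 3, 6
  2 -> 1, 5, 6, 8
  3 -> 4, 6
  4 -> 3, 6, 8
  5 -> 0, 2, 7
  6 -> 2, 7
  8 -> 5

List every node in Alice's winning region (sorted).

A0 = {7}
A1: add {6} — 6 (Alice) has 6→7.
A2: add {3} — 3 (Alice) has 3→6.
A3 = A2; e.g. 0 (Alice) has no edge into A2. Fixed point.
Alice's winning region = {3, 6, 7}.

3, 6, 7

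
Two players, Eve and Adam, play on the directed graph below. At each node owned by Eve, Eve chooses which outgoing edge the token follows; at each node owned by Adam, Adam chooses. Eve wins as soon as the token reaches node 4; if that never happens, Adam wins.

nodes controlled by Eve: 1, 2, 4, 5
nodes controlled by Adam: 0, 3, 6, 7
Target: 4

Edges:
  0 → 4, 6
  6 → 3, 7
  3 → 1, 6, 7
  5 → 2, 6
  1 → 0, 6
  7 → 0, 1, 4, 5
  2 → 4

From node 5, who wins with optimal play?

A0 = {4}
A1: add {2} — 2 (Eve) has 2→4.
A2: add {5} — 5 (Eve) has 5→2.
A3 = A2; e.g. 0 (Adam) can still go to 6. Fixed point.
5 ∈ A2, so Eve can force the target.

Eve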